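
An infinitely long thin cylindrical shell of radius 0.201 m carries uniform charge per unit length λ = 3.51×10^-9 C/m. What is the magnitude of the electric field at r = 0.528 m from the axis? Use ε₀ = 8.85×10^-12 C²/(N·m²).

Take a coaxial cylindrical Gaussian surface of radius r = 0.528 m and length L (r > 0.201 m).
The full line charge is enclosed: λ_enc = 3.51e-9 C/m.
Applying ∮E·dA = Q_enc/ε₀ with the end caps contributing no flux:
E = |λ_enc|/(2πε₀r) = (3.51×10^-9)/(2π·8.85×10^-12·0.528) = 120 N/C.

|E| = 120 N/C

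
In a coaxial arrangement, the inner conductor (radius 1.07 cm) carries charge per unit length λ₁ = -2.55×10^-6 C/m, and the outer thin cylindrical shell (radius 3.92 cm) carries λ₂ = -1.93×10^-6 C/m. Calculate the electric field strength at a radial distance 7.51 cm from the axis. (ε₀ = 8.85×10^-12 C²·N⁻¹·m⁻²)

E = 1.07e6 N/C

Take a coaxial cylindrical Gaussian surface of radius r = 7.51 cm and length L (r > 3.92 cm, enclosing both).
λ_enc = λ₁ + λ₂ = (-2.55e-6) + (-1.93×10^-6) = -4.48×10^-6 C/m.
By Gauss's law (flux through the curved wall only), E·2πrL = λ_enc L/ε₀.
E = |λ_enc|/(2πε₀r) = (4.48×10^-6)/(2π·8.85×10^-12·0.0751) = 1.07e6 N/C.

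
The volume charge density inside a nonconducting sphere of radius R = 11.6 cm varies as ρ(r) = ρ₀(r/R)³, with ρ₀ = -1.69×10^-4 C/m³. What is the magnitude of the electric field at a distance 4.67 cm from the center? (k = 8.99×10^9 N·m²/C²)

|E| = 9.70×10^3 N/C

By spherical symmetry E is radial; choose a Gaussian sphere of radius r = 4.67 cm (r < R).
Integrate the density: Q_enc = 4π ∫₀^r ρ₀(r'/R)^3 r'² dr' = 4πρ₀ r^6/(6·R³) = -2.352×10^-9 C.
Since E is radial and uniform over the Gaussian sphere, Φ = E·4πr² = Q_enc/ε₀.
E = k|Q_enc|/r² = (8.99×10^9)(2.352e-9)/(0.0467)² = 9.70e3 N/C.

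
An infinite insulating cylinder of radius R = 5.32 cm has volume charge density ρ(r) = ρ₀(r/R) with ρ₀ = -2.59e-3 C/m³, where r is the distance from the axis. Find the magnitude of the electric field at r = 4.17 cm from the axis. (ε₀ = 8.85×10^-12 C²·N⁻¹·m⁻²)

Choose a coaxial cylinder of radius r = 4.17 cm (arbitrary length L) as the Gaussian surface (r < R).
Integrating ρ over the cross-section to radius r: λ_enc = (2πρ₀/R) ∫₀^r r'^2 dr' = 2πρ₀ r^3/(3·R) = -7.394×10^-6 C/m.
By Gauss's law (flux through the curved wall only), E·2πrL = λ_enc L/ε₀.
E = |λ_enc|/(2πε₀r) = (7.394×10^-6)/(2π·8.85×10^-12·0.0417) = 3.19e6 N/C.

3.19×10^6 N/C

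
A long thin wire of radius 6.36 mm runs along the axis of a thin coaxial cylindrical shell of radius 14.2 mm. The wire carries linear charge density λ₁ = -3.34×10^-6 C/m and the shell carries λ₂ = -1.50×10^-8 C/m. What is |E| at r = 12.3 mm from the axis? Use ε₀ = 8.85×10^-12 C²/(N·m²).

4.88e6 N/C

Choose a coaxial cylinder of radius r = 12.3 mm (arbitrary length L) as the Gaussian surface (between the conductors, 6.36 mm < r < 14.2 mm).
Only the inner wire is enclosed; the outer shell contributes nothing inside itself. λ_enc = λ₁ = -3.34e-6 C/m.
By Gauss's law (flux through the curved wall only), E·2πrL = λ_enc L/ε₀.
E = |λ_enc|/(2πε₀r) = (3.34×10^-6)/(2π·8.85×10^-12·0.0123) = 4.88×10^6 N/C.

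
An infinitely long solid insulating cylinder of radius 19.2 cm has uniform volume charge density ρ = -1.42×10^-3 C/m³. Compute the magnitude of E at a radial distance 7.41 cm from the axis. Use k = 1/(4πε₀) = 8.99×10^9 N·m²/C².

5.94×10^6 N/C

Coaxial Gaussian cylinder, radius r = 7.41 cm, length L (r < R).
Charge inside radius r per length L is ρ·πr²·L, so λ_enc = ρπr² = -2.449×10^-5 C/m.
Gauss's law: E·2πrL = λ_enc L/ε₀.
E = 2k|λ_enc|/r = 2(8.99×10^9)(2.449×10^-5)/(0.0741) = 5.94e6 N/C.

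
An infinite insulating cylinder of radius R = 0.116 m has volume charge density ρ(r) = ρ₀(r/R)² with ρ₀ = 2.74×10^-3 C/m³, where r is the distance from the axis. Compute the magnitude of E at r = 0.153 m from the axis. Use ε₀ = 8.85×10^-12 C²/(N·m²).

E = 6.81×10^6 V/m

Choose a coaxial cylinder of radius r = 0.153 m (arbitrary length L) as the Gaussian surface (r > R, full charge per length enclosed).
λ_enc = 2π ∫₀^R ρ₀(r'/R)^2 r' dr' = 2πρ₀R²/4 = 5.791×10^-5 C/m.
Since E is radial and uniform over the curved surface, Φ = E·2πrL = Q_enc/ε₀ = λ_enc L/ε₀.
E = |λ_enc|/(2πε₀r) = (5.791×10^-5)/(2π·8.85×10^-12·0.153) = 6.81e6 N/C.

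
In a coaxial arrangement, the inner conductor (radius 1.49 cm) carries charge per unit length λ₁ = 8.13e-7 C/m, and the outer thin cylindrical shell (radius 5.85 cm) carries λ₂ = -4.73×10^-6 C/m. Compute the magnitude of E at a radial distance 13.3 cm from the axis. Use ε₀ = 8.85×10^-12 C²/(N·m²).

By cylindrical symmetry E is radial; use a coaxial Gaussian cylinder of radius 13.3 cm and length L (r > 5.85 cm, enclosing both).
λ_enc = λ₁ + λ₂ = (8.13e-7) + (-4.73e-6) = -3.917×10^-6 C/m.
Since E is radial and uniform over the curved surface, Φ = E·2πrL = Q_enc/ε₀ = λ_enc L/ε₀.
E = |λ_enc|/(2πε₀r) = (3.917e-6)/(2π·8.85×10^-12·0.133) = 5.30e5 N/C.

5.30×10^5 N/C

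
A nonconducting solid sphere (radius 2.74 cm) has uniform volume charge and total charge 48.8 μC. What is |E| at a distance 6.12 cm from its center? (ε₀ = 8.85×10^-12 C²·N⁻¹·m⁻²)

E ≈ 1.17×10^8 N/C

Symmetry ⇒ E = E(r) r̂. Gaussian sphere of radius r = 6.12 cm (r > R, so the entire charge is enclosed).
Q_enc = 48.8 μC = 4.88e-5 C.
By Gauss's law, ∮E·dA = E·4πr² = Q_enc/ε₀.
E = |Q_enc|/(4πε₀r²) = (4.88×10^-5)/(4π·8.85×10^-12·(0.0612)²) = 1.17×10^8 N/C.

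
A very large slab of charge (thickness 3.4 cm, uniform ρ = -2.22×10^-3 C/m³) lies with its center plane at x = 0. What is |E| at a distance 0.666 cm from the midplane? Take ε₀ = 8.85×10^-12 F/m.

E ≈ 1.67×10^6 N/C

By symmetry E is perpendicular to the slab. A Gaussian pillbox from −0.666 cm to +0.666 cm (face area A) lies entirely within the slab.
Q_enc = ρ·(2x)·A and flux = 2EA, so 2EA = 2ρxA/ε₀ ⇒ E = |ρ|x/ε₀.
E = (2.22×10^-3)(0.00666)/(8.85×10^-12) = 1.67×10^6 N/C.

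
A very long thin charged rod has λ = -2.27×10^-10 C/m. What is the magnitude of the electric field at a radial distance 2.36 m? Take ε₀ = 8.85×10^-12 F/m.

Take a coaxial cylindrical Gaussian surface of radius r = 2.36 m and length L.
Q_enc = λL, so λ_enc = -2.27e-10 C/m.
Applying ∮E·dA = Q_enc/ε₀ with the end caps contributing no flux:
E = |λ_enc|/(2πε₀r) = (2.27e-10)/(2π·8.85×10^-12·2.36) = 1.73 N/C.

|E| ≈ 1.73 N/C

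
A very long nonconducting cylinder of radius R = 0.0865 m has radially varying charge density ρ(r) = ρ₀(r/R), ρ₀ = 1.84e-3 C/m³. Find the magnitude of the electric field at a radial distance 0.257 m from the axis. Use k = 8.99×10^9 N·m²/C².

By cylindrical symmetry E is radial; use a coaxial Gaussian cylinder of radius 0.257 m and length L (r > R, full charge per length enclosed).
λ_enc = 2π ∫₀^R ρ₀(r'/R)^1 r' dr' = 2πρ₀R²/3 = 2.883×10^-5 C/m.
Gauss's law: E·2πrL = λ_enc L/ε₀.
E = 2k|λ_enc|/r = 2(8.99×10^9)(2.883×10^-5)/(0.257) = 2.02×10^6 N/C.

2.02e6 N/C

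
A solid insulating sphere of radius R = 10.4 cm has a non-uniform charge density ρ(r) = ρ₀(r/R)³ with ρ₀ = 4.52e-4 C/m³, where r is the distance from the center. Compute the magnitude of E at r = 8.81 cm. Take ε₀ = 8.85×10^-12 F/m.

E ≈ 4.56×10^5 N/C

By spherical symmetry E is radial; choose a Gaussian sphere of radius r = 8.81 cm (r < R).
Integrate the density: Q_enc = 4π ∫₀^r ρ₀(r'/R)^3 r'² dr' = 4πρ₀ r^6/(6·R³) = 3.935×10^-7 C.
By Gauss's law, ∮E·dA = E·4πr² = Q_enc/ε₀.
E = |Q_enc|/(4πε₀r²) = (3.935×10^-7)/(4π·8.85×10^-12·(0.0881)²) = 4.56×10^5 N/C.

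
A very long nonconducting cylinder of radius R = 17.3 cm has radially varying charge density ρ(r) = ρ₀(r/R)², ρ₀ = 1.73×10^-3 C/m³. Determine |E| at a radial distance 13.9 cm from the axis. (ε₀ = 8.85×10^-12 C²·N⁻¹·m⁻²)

Coaxial Gaussian cylinder, radius r = 13.9 cm, length L (r < R).
λ_enc = ∫₀^r ρ(r')·2πr' dr' = (2πρ₀/R²)·r^4/4 = 3.389e-5 C/m.
Gauss's law: E·2πrL = λ_enc L/ε₀.
E = |λ_enc|/(2πε₀r) = (3.389×10^-5)/(2π·8.85×10^-12·0.139) = 4.39×10^6 N/C.

E = 4.39×10^6 V/m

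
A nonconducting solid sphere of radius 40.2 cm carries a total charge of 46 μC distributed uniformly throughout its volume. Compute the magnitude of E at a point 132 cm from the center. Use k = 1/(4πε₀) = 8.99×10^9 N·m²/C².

Use a concentric Gaussian sphere at r = 132 cm (r > R, so the entire charge is enclosed).
Q_enc = 46 μC = 4.60×10^-5 C.
Applying ∮E·dA = Q_enc/ε₀ with Φ = E(4πr²):
E = k|Q_enc|/r² = (8.99×10^9)(4.60e-5)/(1.32)² = 2.37×10^5 N/C.

|E| = 2.37×10^5 N/C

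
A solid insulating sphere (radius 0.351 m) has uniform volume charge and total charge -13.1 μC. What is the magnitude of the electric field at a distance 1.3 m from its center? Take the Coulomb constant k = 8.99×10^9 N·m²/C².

Use a concentric Gaussian sphere at r = 1.3 m (r > R, so the entire charge is enclosed).
Q_enc = -13.1 μC = -1.31e-5 C.
Since E is radial and uniform over the Gaussian sphere, Φ = E·4πr² = Q_enc/ε₀.
E = k|Q_enc|/r² = (8.99×10^9)(1.31×10^-5)/(1.3)² = 6.97e4 N/C.

|E| ≈ 6.97×10^4 V/m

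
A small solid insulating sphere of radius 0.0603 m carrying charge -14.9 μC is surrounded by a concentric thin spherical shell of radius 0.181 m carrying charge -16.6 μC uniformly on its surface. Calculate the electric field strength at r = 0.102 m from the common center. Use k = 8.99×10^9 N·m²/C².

|E| = 1.29×10^7 V/m

Symmetry ⇒ E = E(r) r̂. Gaussian sphere of radius r = 0.102 m (between the bodies, 0.0603 m < r < 0.181 m).
The shell at 0.181 m lies outside the Gaussian surface, so Q_enc = -14.9 μC = -1.49×10^-5 C.
By Gauss's law, ∮E·dA = E·4πr² = Q_enc/ε₀.
E = k|Q_enc|/r² = (8.99×10^9)(1.49e-5)/(0.102)² = 1.29e7 N/C.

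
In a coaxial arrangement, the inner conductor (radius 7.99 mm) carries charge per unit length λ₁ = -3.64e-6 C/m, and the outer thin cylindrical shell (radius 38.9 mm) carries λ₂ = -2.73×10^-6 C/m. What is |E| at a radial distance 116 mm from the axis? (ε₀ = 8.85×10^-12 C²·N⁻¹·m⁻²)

Coaxial Gaussian cylinder, radius r = 116 mm, length L (r > 38.9 mm, enclosing both).
λ_enc = λ₁ + λ₂ = (-3.64×10^-6) + (-2.73e-6) = -6.37×10^-6 C/m.
By Gauss's law (flux through the curved wall only), E·2πrL = λ_enc L/ε₀.
E = |λ_enc|/(2πε₀r) = (6.37×10^-6)/(2π·8.85×10^-12·0.116) = 9.88e5 N/C.

E ≈ 9.88×10^5 N/C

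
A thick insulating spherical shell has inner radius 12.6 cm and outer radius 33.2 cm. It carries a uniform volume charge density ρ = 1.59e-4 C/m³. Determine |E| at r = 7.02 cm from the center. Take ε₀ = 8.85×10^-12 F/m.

|E| = 0 N/C

Use a concentric Gaussian sphere at r = 7.02 cm (r < 12.6 cm, inside the empty cavity).
No charge is enclosed, so by Gauss's law E·4πr² = 0 ⇒ E = 0.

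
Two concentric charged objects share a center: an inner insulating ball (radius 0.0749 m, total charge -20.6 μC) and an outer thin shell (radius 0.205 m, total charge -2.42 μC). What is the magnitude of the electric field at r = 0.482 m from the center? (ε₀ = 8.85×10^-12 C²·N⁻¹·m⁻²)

E = 8.91×10^5 N/C

Take a concentric spherical Gaussian surface of radius r = 0.482 m (r > 0.205 m, enclosing both).
Q_enc = (-20.6 μC) + (-2.42 μC) = -2.302e-5 C.
Gauss's law: E·4πr² = Q_enc/ε₀.
E = |Q_enc|/(4πε₀r²) = (2.302×10^-5)/(4π·8.85×10^-12·(0.482)²) = 8.91e5 N/C.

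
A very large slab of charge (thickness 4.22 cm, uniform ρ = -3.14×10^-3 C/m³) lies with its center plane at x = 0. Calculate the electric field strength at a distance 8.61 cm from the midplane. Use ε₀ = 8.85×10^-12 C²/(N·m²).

The point |x| = 8.61 cm lies outside the slab (half-thickness 0.0211 m). A symmetric pillbox spanning the full slab encloses Q_enc = ρ·d·A.
Flux = 2EA ⇒ E = |ρ|d/(2ε₀), independent of distance outside.
E = (3.14×10^-3)(0.0422)/(2·8.85×10^-12) = 7.49e6 N/C.

|E| ≈ 7.49×10^6 N/C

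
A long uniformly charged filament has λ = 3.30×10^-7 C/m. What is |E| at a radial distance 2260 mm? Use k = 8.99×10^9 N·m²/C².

Choose a coaxial cylinder of radius r = 2260 mm (arbitrary length L) as the Gaussian surface.
Q_enc = λL, so λ_enc = 3.30×10^-7 C/m.
Gauss's law: E·2πrL = λ_enc L/ε₀.
E = 2k|λ_enc|/r = 2(8.99×10^9)(3.30e-7)/(2.26) = 2.63×10^3 N/C.

E ≈ 2.63×10^3 N/C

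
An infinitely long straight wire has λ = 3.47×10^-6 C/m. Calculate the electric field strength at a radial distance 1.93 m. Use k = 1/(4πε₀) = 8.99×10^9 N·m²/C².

Take a coaxial cylindrical Gaussian surface of radius r = 1.93 m and length L.
Q_enc = λL, so λ_enc = 3.47e-6 C/m.
Gauss's law: E·2πrL = λ_enc L/ε₀.
E = 2k|λ_enc|/r = 2(8.99×10^9)(3.47×10^-6)/(1.93) = 3.23e4 N/C.

|E| = 3.23×10^4 N/C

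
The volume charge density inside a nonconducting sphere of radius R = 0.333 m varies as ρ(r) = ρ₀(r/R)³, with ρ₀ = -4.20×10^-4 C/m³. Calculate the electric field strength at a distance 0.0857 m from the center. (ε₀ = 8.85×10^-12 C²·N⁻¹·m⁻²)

E = 1.16e4 N/C

By spherical symmetry E is radial; choose a Gaussian sphere of radius r = 0.0857 m (r < R).
Q_enc = ∫₀^r ρ(r')·4πr'² dr' = (4πρ₀/R³) ∫₀^r r'^5 dr' = 4πρ₀ r^6/(6·R³) = -9.438e-9 C.
Gauss's law: E·4πr² = Q_enc/ε₀.
E = |Q_enc|/(4πε₀r²) = (9.438e-9)/(4π·8.85×10^-12·(0.0857)²) = 1.16e4 N/C.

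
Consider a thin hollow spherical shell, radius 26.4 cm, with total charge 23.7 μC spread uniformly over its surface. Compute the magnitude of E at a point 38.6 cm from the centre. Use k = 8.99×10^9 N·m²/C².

Use a concentric Gaussian sphere at r = 38.6 cm (r > 26.4 cm).
The entire shell is enclosed: Q_enc = 2.37×10^-5 C.
Gauss's law: E·4πr² = Q_enc/ε₀.
E = k|Q_enc|/r² = (8.99×10^9)(2.37×10^-5)/(0.386)² = 1.43e6 N/C.

E = 1.43×10^6 V/m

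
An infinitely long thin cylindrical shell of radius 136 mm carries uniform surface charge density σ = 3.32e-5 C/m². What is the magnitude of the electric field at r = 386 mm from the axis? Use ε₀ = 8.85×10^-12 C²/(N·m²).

E = 1.32×10^6 N/C

Coaxial Gaussian cylinder, radius r = 386 mm, length L (r > 136 mm).
The whole shell is enclosed: λ_enc = σ·2πR = (3.32e-5)·2π·(0.136) = 2.837×10^-5 C/m.
By Gauss's law (flux through the curved wall only), E·2πrL = λ_enc L/ε₀.
E = |λ_enc|/(2πε₀r) = (2.837×10^-5)/(2π·8.85×10^-12·0.386) = 1.32×10^6 N/C.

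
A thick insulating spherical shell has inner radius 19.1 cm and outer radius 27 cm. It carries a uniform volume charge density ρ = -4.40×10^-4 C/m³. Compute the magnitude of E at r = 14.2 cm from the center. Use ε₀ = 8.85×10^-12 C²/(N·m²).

E = 0 (no enclosed charge)

By spherical symmetry E is radial; choose a Gaussian sphere of radius r = 14.2 cm (r < 19.1 cm, inside the empty cavity).
No charge is enclosed, so by Gauss's law E·4πr² = 0 ⇒ E = 0.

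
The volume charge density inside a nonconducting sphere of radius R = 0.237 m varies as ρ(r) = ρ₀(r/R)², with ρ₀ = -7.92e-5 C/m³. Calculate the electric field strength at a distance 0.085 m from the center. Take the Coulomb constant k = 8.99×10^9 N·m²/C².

Take a concentric spherical Gaussian surface of radius r = 0.085 m (r < R).
Q_enc = ∫₀^r ρ(r')·4πr'² dr' = (4πρ₀/R²) ∫₀^r r'^4 dr' = 4πρ₀ r^5/(5·R²) = -1.572×10^-8 C.
Gauss's law: E·4πr² = Q_enc/ε₀.
E = k|Q_enc|/r² = (8.99×10^9)(1.572×10^-8)/(0.085)² = 1.96×10^4 N/C.

|E| ≈ 1.96×10^4 N/C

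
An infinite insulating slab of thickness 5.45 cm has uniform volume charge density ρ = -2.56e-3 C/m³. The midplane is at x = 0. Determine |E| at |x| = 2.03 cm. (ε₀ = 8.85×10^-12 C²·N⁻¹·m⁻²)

E = 5.87e6 N/C

By symmetry E is perpendicular to the slab. A Gaussian pillbox from −2.03 cm to +2.03 cm (face area A) lies entirely within the slab.
Q_enc = ρ·(2x)·A and flux = 2EA, so 2EA = 2ρxA/ε₀ ⇒ E = |ρ|x/ε₀.
E = (2.56×10^-3)(0.0203)/(8.85×10^-12) = 5.87e6 N/C.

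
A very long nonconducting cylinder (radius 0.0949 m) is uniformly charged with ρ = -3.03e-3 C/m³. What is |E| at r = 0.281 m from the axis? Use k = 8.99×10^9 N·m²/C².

Coaxial Gaussian cylinder, radius r = 0.281 m, length L (r > 0.0949 m, full cross-section enclosed).
λ_enc = ρ·πR² = (-3.03×10^-3)π(0.0949)² = -8.573e-5 C/m.
Applying ∮E·dA = Q_enc/ε₀ with the end caps contributing no flux:
E = 2k|λ_enc|/r = 2(8.99×10^9)(8.573e-5)/(0.281) = 5.49×10^6 N/C.

|E| ≈ 5.49e6 N/C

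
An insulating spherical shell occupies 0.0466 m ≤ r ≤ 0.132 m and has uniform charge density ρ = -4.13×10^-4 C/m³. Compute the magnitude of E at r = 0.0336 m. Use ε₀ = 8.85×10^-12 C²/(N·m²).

By spherical symmetry E is radial; choose a Gaussian sphere of radius r = 0.0336 m (r < 0.0466 m, inside the empty cavity).
No charge is enclosed, so by Gauss's law E·4πr² = 0 ⇒ E = 0.

E = 0 (no enclosed charge)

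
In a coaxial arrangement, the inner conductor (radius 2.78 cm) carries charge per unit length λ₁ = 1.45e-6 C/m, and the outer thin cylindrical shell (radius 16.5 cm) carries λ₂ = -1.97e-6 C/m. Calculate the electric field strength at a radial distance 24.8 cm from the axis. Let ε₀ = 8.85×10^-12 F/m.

|E| = 3.77×10^4 V/m

By cylindrical symmetry E is radial; use a coaxial Gaussian cylinder of radius 24.8 cm and length L (r > 16.5 cm, enclosing both).
λ_enc = λ₁ + λ₂ = (1.45×10^-6) + (-1.97×10^-6) = -5.20e-7 C/m.
Applying ∮E·dA = Q_enc/ε₀ with the end caps contributing no flux:
E = |λ_enc|/(2πε₀r) = (5.20×10^-7)/(2π·8.85×10^-12·0.248) = 3.77e4 N/C.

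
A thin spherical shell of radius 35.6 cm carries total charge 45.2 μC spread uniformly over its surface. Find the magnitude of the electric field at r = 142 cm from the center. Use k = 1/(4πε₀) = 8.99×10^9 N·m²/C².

Take a concentric spherical Gaussian surface of radius r = 142 cm (r > 35.6 cm).
The entire shell is enclosed: Q_enc = 4.52×10^-5 C.
Applying ∮E·dA = Q_enc/ε₀ with Φ = E(4πr²):
E = k|Q_enc|/r² = (8.99×10^9)(4.52×10^-5)/(1.42)² = 2.02×10^5 N/C.

E ≈ 2.02×10^5 N/C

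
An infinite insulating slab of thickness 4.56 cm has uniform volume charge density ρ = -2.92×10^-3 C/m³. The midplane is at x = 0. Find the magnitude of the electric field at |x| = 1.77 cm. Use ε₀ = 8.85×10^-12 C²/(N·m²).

|E| = 5.84e6 V/m

By symmetry E is perpendicular to the slab. A Gaussian pillbox from −1.77 cm to +1.77 cm (face area A) lies entirely within the slab.
Q_enc = ρ·(2x)·A and flux = 2EA, so 2EA = 2ρxA/ε₀ ⇒ E = |ρ|x/ε₀.
E = (2.92×10^-3)(0.0177)/(8.85×10^-12) = 5.84×10^6 N/C.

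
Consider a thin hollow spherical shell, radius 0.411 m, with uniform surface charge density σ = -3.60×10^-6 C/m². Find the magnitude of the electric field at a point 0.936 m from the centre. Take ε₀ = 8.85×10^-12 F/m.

|E| = 7.84e4 N/C

Symmetry ⇒ E = E(r) r̂. Gaussian sphere of radius r = 0.936 m (r > 0.411 m).
The entire shell is enclosed: Q_enc = σ·4πR² = (-3.60×10^-6)·4π·(0.411)² = -7.642×10^-6 C.
By Gauss's law, ∮E·dA = E·4πr² = Q_enc/ε₀.
E = |Q_enc|/(4πε₀r²) = (7.642×10^-6)/(4π·8.85×10^-12·(0.936)²) = 7.84e4 N/C.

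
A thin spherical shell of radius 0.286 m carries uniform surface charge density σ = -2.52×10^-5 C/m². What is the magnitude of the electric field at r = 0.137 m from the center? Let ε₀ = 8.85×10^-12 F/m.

By spherical symmetry E is radial; choose a Gaussian sphere of radius r = 0.137 m (inside the shell, r < 0.286 m).
All the charge is outside the Gaussian surface: Q_enc = 0, hence E = 0 everywhere inside the shell.

E = 0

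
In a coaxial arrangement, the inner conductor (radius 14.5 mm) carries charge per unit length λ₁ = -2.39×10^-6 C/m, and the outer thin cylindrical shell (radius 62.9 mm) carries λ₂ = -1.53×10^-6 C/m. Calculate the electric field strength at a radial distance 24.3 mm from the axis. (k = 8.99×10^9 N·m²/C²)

E ≈ 1.77×10^6 V/m

By cylindrical symmetry E is radial; use a coaxial Gaussian cylinder of radius 24.3 mm and length L (between the conductors, 14.5 mm < r < 62.9 mm).
The shell at 62.9 mm lies outside the Gaussian surface, so λ_enc = λ₁ = -2.39×10^-6 C/m.
Applying ∮E·dA = Q_enc/ε₀ with the end caps contributing no flux:
E = 2k|λ_enc|/r = 2(8.99×10^9)(2.39×10^-6)/(0.0243) = 1.77e6 N/C.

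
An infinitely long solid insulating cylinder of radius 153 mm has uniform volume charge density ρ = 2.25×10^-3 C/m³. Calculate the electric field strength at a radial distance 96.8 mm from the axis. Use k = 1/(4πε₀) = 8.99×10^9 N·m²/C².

E = 1.23×10^7 N/C

Coaxial Gaussian cylinder, radius r = 96.8 mm, length L (r < R).
Enclosed charge per unit length: λ_enc = ρ·πr² = (2.25e-3)π(0.0968)² = 6.623×10^-5 C/m.
Gauss's law: E·2πrL = λ_enc L/ε₀.
E = 2k|λ_enc|/r = 2(8.99×10^9)(6.623×10^-5)/(0.0968) = 1.23×10^7 N/C.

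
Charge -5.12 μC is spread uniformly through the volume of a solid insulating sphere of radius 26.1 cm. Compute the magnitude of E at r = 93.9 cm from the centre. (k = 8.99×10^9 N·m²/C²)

|E| = 5.22×10^4 N/C

Symmetry ⇒ E = E(r) r̂. Gaussian sphere of radius r = 93.9 cm (r > R, so the entire charge is enclosed).
Q_enc = -5.12 μC = -5.12e-6 C.
Gauss's law: E·4πr² = Q_enc/ε₀.
E = k|Q_enc|/r² = (8.99×10^9)(5.12×10^-6)/(0.939)² = 5.22×10^4 N/C.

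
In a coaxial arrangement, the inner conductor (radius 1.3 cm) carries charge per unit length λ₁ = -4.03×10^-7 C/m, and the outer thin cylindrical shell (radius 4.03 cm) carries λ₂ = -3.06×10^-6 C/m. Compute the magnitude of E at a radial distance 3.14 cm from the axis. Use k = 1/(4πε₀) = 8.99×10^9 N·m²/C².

|E| = 2.31×10^5 N/C

Take a coaxial cylindrical Gaussian surface of radius r = 3.14 cm and length L (between the conductors, 1.3 cm < r < 4.03 cm).
The shell at 4.03 cm lies outside the Gaussian surface, so λ_enc = λ₁ = -4.03×10^-7 C/m.
Gauss's law: E·2πrL = λ_enc L/ε₀.
E = 2k|λ_enc|/r = 2(8.99×10^9)(4.03×10^-7)/(0.0314) = 2.31×10^5 N/C.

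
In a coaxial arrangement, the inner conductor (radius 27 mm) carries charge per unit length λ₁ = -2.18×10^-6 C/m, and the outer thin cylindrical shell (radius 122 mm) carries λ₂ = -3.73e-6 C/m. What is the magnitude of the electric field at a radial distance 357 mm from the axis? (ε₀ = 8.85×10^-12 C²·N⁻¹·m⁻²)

2.98×10^5 N/C

Take a coaxial cylindrical Gaussian surface of radius r = 357 mm and length L (r > 122 mm, enclosing both).
λ_enc = λ₁ + λ₂ = (-2.18×10^-6) + (-3.73×10^-6) = -5.91×10^-6 C/m.
Applying ∮E·dA = Q_enc/ε₀ with the end caps contributing no flux:
E = |λ_enc|/(2πε₀r) = (5.91×10^-6)/(2π·8.85×10^-12·0.357) = 2.98×10^5 N/C.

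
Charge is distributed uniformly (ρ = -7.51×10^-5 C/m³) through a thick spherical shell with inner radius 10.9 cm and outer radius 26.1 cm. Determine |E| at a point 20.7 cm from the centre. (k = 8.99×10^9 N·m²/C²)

E = 5.00e5 V/m

Symmetry ⇒ E = E(r) r̂. Gaussian sphere of radius r = 20.7 cm (within the shell material, 10.9 cm < r < 26.1 cm).
Only the shell between 10.9 cm and r is enclosed: Q_enc = ρ·(4π/3)(r³ − a³) = (-7.51×10^-5)·(4π/3)·((0.207)³ − (0.109)³) = -2.383e-6 C.
Since E is radial and uniform over the Gaussian sphere, Φ = E·4πr² = Q_enc/ε₀.
E = k|Q_enc|/r² = (8.99×10^9)(2.383×10^-6)/(0.207)² = 5.00×10^5 N/C.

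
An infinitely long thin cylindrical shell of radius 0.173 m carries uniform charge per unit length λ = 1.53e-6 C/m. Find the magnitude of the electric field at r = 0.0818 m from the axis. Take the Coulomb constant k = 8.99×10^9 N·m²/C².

By cylindrical symmetry E is radial; use a coaxial Gaussian cylinder of radius 0.0818 m and length L (r < 0.173 m, inside the shell).
All the surface charge lies outside this cylinder: Q_enc = 0, hence E = 0.

|E| = 0 V/m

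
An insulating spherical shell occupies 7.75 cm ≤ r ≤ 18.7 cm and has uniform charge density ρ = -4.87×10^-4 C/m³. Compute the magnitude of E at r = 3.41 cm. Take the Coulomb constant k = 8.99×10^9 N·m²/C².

Symmetry ⇒ E = E(r) r̂. Gaussian sphere of radius r = 3.41 cm (r < 7.75 cm, inside the empty cavity).
Q_enc = 0 (all charge lies at larger r); Gauss's law gives E = 0.

E = 0 (no enclosed charge)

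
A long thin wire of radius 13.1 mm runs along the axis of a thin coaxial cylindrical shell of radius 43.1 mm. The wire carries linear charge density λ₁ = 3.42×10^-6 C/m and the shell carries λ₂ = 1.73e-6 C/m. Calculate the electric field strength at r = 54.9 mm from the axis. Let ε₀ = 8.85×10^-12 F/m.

Coaxial Gaussian cylinder, radius r = 54.9 mm, length L (r > 43.1 mm, enclosing both).
λ_enc = λ₁ + λ₂ = (3.42×10^-6) + (1.73e-6) = 5.15×10^-6 C/m.
Applying ∮E·dA = Q_enc/ε₀ with the end caps contributing no flux:
E = |λ_enc|/(2πε₀r) = (5.15×10^-6)/(2π·8.85×10^-12·0.0549) = 1.69e6 N/C.

E ≈ 1.69×10^6 V/m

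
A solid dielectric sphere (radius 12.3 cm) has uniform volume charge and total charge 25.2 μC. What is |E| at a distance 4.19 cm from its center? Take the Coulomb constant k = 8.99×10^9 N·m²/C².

Take a concentric spherical Gaussian surface of radius r = 4.19 cm (r < R).
Only the charge within r is enclosed: Q_enc = Q·(r/R)³ = (25.2 μC)·(4.19 cm/12.3 cm)³ = 9.962×10^-7 C.
Since E is radial and uniform over the Gaussian sphere, Φ = E·4πr² = Q_enc/ε₀.
E = k|Q_enc|/r² = (8.99×10^9)(9.962×10^-7)/(0.0419)² = 5.10e6 N/C.

5.10e6 N/C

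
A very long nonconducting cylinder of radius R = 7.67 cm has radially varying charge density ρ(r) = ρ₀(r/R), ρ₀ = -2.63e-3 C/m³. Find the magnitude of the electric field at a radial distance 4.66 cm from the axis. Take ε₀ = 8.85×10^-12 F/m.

Coaxial Gaussian cylinder, radius r = 4.66 cm, length L (r < R).
λ_enc = ∫₀^r ρ(r')·2πr' dr' = (2πρ₀/R)·r^3/3 = -7.267×10^-6 C/m.
By Gauss's law (flux through the curved wall only), E·2πrL = λ_enc L/ε₀.
E = |λ_enc|/(2πε₀r) = (7.267×10^-6)/(2π·8.85×10^-12·0.0466) = 2.80×10^6 N/C.

|E| ≈ 2.80e6 N/C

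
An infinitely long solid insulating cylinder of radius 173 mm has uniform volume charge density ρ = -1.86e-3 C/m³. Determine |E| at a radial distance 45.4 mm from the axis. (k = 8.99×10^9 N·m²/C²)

Choose a coaxial cylinder of radius r = 45.4 mm (arbitrary length L) as the Gaussian surface (r < R).
Enclosed charge per unit length: λ_enc = ρ·πr² = (-1.86e-3)π(0.0454)² = -1.204×10^-5 C/m.
By Gauss's law (flux through the curved wall only), E·2πrL = λ_enc L/ε₀.
E = 2k|λ_enc|/r = 2(8.99×10^9)(1.204×10^-5)/(0.0454) = 4.77×10^6 N/C.

4.77×10^6 N/C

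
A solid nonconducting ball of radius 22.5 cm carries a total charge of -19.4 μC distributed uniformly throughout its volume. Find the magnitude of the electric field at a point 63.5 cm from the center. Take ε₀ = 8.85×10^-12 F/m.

E = 4.33×10^5 N/C

By spherical symmetry E is radial; choose a Gaussian sphere of radius r = 63.5 cm (r > R, so the entire charge is enclosed).
Q_enc = -19.4 μC = -1.94×10^-5 C.
Since E is radial and uniform over the Gaussian sphere, Φ = E·4πr² = Q_enc/ε₀.
E = |Q_enc|/(4πε₀r²) = (1.94×10^-5)/(4π·8.85×10^-12·(0.635)²) = 4.33×10^5 N/C.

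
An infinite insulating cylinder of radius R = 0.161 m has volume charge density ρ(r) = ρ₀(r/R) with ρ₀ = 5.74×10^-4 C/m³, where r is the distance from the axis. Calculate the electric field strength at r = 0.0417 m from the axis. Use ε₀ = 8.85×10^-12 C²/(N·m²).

2.34×10^5 N/C

By cylindrical symmetry E is radial; use a coaxial Gaussian cylinder of radius 0.0417 m and length L (r < R).
λ_enc = ∫₀^r ρ(r')·2πr' dr' = (2πρ₀/R)·r^3/3 = 5.414×10^-7 C/m.
By Gauss's law (flux through the curved wall only), E·2πrL = λ_enc L/ε₀.
E = |λ_enc|/(2πε₀r) = (5.414×10^-7)/(2π·8.85×10^-12·0.0417) = 2.34×10^5 N/C.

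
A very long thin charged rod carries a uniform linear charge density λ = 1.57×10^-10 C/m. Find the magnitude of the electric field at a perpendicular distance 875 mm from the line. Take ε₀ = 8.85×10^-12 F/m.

Choose a coaxial cylinder of radius r = 875 mm (arbitrary length L) as the Gaussian surface.
Q_enc = λL, so λ_enc = 1.57e-10 C/m.
By Gauss's law (flux through the curved wall only), E·2πrL = λ_enc L/ε₀.
E = |λ_enc|/(2πε₀r) = (1.57e-10)/(2π·8.85×10^-12·0.875) = 3.23 N/C.

|E| = 3.23 N/C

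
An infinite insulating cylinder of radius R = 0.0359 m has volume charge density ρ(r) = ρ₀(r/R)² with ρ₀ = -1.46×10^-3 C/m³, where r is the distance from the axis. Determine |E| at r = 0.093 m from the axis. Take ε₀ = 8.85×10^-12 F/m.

Choose a coaxial cylinder of radius r = 0.093 m (arbitrary length L) as the Gaussian surface (r > R, full charge per length enclosed).
λ_enc = 2π ∫₀^R ρ₀(r'/R)^2 r' dr' = 2πρ₀R²/4 = -2.956×10^-6 C/m.
Applying ∮E·dA = Q_enc/ε₀ with the end caps contributing no flux:
E = |λ_enc|/(2πε₀r) = (2.956e-6)/(2π·8.85×10^-12·0.093) = 5.72×10^5 N/C.

|E| = 5.72e5 N/C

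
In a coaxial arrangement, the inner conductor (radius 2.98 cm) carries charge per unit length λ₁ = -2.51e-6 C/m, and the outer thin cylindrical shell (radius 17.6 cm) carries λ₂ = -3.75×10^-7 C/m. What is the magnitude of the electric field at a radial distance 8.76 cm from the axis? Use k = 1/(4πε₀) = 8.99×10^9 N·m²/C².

By cylindrical symmetry E is radial; use a coaxial Gaussian cylinder of radius 8.76 cm and length L (between the conductors, 2.98 cm < r < 17.6 cm).
Only the inner wire is enclosed; the outer shell contributes nothing inside itself. λ_enc = λ₁ = -2.51×10^-6 C/m.
Gauss's law: E·2πrL = λ_enc L/ε₀.
E = 2k|λ_enc|/r = 2(8.99×10^9)(2.51e-6)/(0.0876) = 5.15×10^5 N/C.

E ≈ 5.15e5 N/C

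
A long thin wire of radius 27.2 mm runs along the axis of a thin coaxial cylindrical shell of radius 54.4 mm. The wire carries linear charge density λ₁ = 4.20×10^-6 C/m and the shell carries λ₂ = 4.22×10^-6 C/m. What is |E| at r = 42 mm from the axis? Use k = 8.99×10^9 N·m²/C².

|E| ≈ 1.80×10^6 N/C

By cylindrical symmetry E is radial; use a coaxial Gaussian cylinder of radius 42 mm and length L (between the conductors, 27.2 mm < r < 54.4 mm).
Only the inner wire is enclosed; the outer shell contributes nothing inside itself. λ_enc = λ₁ = 4.20e-6 C/m.
Applying ∮E·dA = Q_enc/ε₀ with the end caps contributing no flux:
E = 2k|λ_enc|/r = 2(8.99×10^9)(4.20e-6)/(0.042) = 1.80×10^6 N/C.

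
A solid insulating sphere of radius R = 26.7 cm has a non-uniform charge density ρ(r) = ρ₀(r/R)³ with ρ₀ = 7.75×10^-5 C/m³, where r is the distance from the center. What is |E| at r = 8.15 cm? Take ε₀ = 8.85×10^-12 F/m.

E = 3.38e3 V/m

Take a concentric spherical Gaussian surface of radius r = 8.15 cm (r < R).
Q_enc = ∫₀^r ρ(r')·4πr'² dr' = (4πρ₀/R³) ∫₀^r r'^5 dr' = 4πρ₀ r^6/(6·R³) = 2.499e-9 C.
Gauss's law: E·4πr² = Q_enc/ε₀.
E = |Q_enc|/(4πε₀r²) = (2.499×10^-9)/(4π·8.85×10^-12·(0.0815)²) = 3.38×10^3 N/C.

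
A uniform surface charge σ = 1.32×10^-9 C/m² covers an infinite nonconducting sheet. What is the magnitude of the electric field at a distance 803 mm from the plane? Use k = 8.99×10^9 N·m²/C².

By planar symmetry E is perpendicular to the sheet and uniform; use a Gaussian pillbox with flat faces of area A on each side of the sheet.
Flux Φ = 2EA and Q_enc = σA, so 2EA = σA/ε₀ ⇒ E = |σ|/(2ε₀), independent of distance.
E = 2πk|σ| = 2π(8.99×10^9)(1.32e-9) = 74.6 N/C.

74.6 N/C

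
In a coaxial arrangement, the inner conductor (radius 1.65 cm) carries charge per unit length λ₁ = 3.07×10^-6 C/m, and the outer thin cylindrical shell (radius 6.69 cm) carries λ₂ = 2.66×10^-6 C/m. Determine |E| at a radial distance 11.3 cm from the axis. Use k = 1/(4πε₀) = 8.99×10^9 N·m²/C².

|E| = 9.12e5 V/m

Take a coaxial cylindrical Gaussian surface of radius r = 11.3 cm and length L (r > 6.69 cm, enclosing both).
λ_enc = λ₁ + λ₂ = (3.07×10^-6) + (2.66e-6) = 5.73e-6 C/m.
Gauss's law: E·2πrL = λ_enc L/ε₀.
E = 2k|λ_enc|/r = 2(8.99×10^9)(5.73×10^-6)/(0.113) = 9.12×10^5 N/C.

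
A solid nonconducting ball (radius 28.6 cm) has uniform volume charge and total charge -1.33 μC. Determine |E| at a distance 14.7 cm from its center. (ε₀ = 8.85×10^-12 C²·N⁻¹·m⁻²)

Take a concentric spherical Gaussian surface of radius r = 14.7 cm (r < R).
For a uniform sphere the enclosed fraction is (r/R)³, so Q_enc = (-1.33 μC)(0.147/0.286)³ = -1.806e-7 C.
Since E is radial and uniform over the Gaussian sphere, Φ = E·4πr² = Q_enc/ε₀.
E = |Q_enc|/(4πε₀r²) = (1.806×10^-7)/(4π·8.85×10^-12·(0.147)²) = 7.51e4 N/C.

7.51×10^4 N/C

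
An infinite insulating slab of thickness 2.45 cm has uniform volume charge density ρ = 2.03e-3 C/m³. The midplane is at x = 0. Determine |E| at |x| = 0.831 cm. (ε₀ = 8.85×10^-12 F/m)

By symmetry E is perpendicular to the slab. A Gaussian pillbox from −0.831 cm to +0.831 cm (face area A) lies entirely within the slab.
Q_enc = ρ·(2x)·A and flux = 2EA, so 2EA = 2ρxA/ε₀ ⇒ E = |ρ|x/ε₀.
E = (2.03×10^-3)(0.00831)/(8.85×10^-12) = 1.91e6 N/C.

|E| = 1.91e6 N/C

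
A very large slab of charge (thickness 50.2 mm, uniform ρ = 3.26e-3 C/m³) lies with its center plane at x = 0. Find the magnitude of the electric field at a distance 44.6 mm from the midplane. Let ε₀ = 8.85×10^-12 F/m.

The point |x| = 44.6 mm lies outside the slab (half-thickness 0.0251 m). A symmetric pillbox spanning the full slab encloses Q_enc = ρ·d·A.
Flux = 2EA ⇒ E = |ρ|d/(2ε₀), independent of distance outside.
E = (3.26e-3)(0.0502)/(2·8.85×10^-12) = 9.25×10^6 N/C.

|E| = 9.25×10^6 V/m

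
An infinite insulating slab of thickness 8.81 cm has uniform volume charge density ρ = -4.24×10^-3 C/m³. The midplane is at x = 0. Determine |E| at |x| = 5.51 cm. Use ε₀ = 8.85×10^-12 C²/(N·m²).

2.11e7 N/C

The point |x| = 5.51 cm lies outside the slab (half-thickness 0.04405 m). A symmetric pillbox spanning the full slab encloses Q_enc = ρ·d·A.
Flux = 2EA ⇒ E = |ρ|d/(2ε₀), independent of distance outside.
E = (4.24×10^-3)(0.0881)/(2·8.85×10^-12) = 2.11×10^7 N/C.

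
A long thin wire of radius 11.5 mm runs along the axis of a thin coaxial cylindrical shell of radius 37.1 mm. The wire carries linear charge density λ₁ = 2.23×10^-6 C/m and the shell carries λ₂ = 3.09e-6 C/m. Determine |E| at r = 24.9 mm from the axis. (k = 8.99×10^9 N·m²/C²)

1.61×10^6 V/m

Coaxial Gaussian cylinder, radius r = 24.9 mm, length L (between the conductors, 11.5 mm < r < 37.1 mm).
Only the inner wire is enclosed; the outer shell contributes nothing inside itself. λ_enc = λ₁ = 2.23×10^-6 C/m.
Since E is radial and uniform over the curved surface, Φ = E·2πrL = Q_enc/ε₀ = λ_enc L/ε₀.
E = 2k|λ_enc|/r = 2(8.99×10^9)(2.23e-6)/(0.0249) = 1.61×10^6 N/C.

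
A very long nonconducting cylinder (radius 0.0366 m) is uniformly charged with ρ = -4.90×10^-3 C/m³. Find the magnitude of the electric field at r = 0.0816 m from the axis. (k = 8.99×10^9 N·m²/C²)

E = 4.54×10^6 N/C

Coaxial Gaussian cylinder, radius r = 0.0816 m, length L (r > 0.0366 m, full cross-section enclosed).
λ_enc = ρ·πR² = (-4.90×10^-3)π(0.0366)² = -2.062×10^-5 C/m.
Applying ∮E·dA = Q_enc/ε₀ with the end caps contributing no flux:
E = 2k|λ_enc|/r = 2(8.99×10^9)(2.062×10^-5)/(0.0816) = 4.54e6 N/C.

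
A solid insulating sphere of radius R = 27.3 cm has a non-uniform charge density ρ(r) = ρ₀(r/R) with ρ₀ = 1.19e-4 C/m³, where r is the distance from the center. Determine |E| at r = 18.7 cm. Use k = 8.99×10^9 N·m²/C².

|E| = 4.31e5 N/C

Symmetry ⇒ E = E(r) r̂. Gaussian sphere of radius r = 18.7 cm (r < R).
Integrate the density: Q_enc = 4π ∫₀^r ρ₀(r'/R)^1 r'² dr' = 4πρ₀ r^4/(4·R) = 1.675e-6 C.
By Gauss's law, ∮E·dA = E·4πr² = Q_enc/ε₀.
E = k|Q_enc|/r² = (8.99×10^9)(1.675×10^-6)/(0.187)² = 4.31e5 N/C.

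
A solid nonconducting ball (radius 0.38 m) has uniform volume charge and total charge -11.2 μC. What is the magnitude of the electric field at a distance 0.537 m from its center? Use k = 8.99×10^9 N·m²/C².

E = 3.49×10^5 N/C

By spherical symmetry E is radial; choose a Gaussian sphere of radius r = 0.537 m (r > R, so the entire charge is enclosed).
Q_enc = -11.2 μC = -1.12×10^-5 C.
Gauss's law: E·4πr² = Q_enc/ε₀.
E = k|Q_enc|/r² = (8.99×10^9)(1.12×10^-5)/(0.537)² = 3.49×10^5 N/C.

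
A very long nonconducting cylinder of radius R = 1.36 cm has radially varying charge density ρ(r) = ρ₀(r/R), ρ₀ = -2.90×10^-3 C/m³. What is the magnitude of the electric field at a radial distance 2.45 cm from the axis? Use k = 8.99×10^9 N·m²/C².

E ≈ 8.24×10^5 N/C

Take a coaxial cylindrical Gaussian surface of radius r = 2.45 cm and length L (r > R, full charge per length enclosed).
λ_enc = 2π ∫₀^R ρ₀(r'/R)^1 r' dr' = 2πρ₀R²/3 = -1.123×10^-6 C/m.
Since E is radial and uniform over the curved surface, Φ = E·2πrL = Q_enc/ε₀ = λ_enc L/ε₀.
E = 2k|λ_enc|/r = 2(8.99×10^9)(1.123×10^-6)/(0.0245) = 8.24×10^5 N/C.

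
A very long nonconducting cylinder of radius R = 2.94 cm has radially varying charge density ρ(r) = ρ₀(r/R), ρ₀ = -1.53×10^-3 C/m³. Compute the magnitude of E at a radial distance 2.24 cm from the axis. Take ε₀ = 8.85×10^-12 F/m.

Take a coaxial cylindrical Gaussian surface of radius r = 2.24 cm and length L (r < R).
Integrating ρ over the cross-section to radius r: λ_enc = (2πρ₀/R) ∫₀^r r'^2 dr' = 2πρ₀ r^3/(3·R) = -1.225×10^-6 C/m.
Gauss's law: E·2πrL = λ_enc L/ε₀.
E = |λ_enc|/(2πε₀r) = (1.225e-6)/(2π·8.85×10^-12·0.0224) = 9.84e5 N/C.

|E| = 9.84×10^5 N/C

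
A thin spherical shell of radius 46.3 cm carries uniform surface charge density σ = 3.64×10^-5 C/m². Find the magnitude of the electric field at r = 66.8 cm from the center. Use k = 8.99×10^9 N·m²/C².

Take a concentric spherical Gaussian surface of radius r = 66.8 cm (r > 46.3 cm).
The entire shell is enclosed: Q_enc = σ·4πR² = (3.64×10^-5)·4π·(0.463)² = 9.806×10^-5 C.
Applying ∮E·dA = Q_enc/ε₀ with Φ = E(4πr²):
E = k|Q_enc|/r² = (8.99×10^9)(9.806×10^-5)/(0.668)² = 1.98×10^6 N/C.

E ≈ 1.98e6 N/C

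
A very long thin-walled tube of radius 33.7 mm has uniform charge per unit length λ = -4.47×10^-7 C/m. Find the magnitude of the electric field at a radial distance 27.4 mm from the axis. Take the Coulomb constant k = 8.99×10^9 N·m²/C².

E = 0 (no enclosed charge)

Coaxial Gaussian cylinder, radius r = 27.4 mm, length L (r < 33.7 mm, inside the shell).
All the surface charge lies outside this cylinder: Q_enc = 0, hence E = 0.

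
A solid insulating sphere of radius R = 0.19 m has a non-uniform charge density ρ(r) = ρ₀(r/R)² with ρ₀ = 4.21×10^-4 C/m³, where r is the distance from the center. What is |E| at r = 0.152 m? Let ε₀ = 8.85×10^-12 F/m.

|E| ≈ 9.26×10^5 V/m

Take a concentric spherical Gaussian surface of radius r = 0.152 m (r < R).
Q_enc = ∫₀^r ρ(r')·4πr'² dr' = (4πρ₀/R²) ∫₀^r r'^4 dr' = 4πρ₀ r^5/(5·R²) = 2.378×10^-6 C.
Applying ∮E·dA = Q_enc/ε₀ with Φ = E(4πr²):
E = |Q_enc|/(4πε₀r²) = (2.378×10^-6)/(4π·8.85×10^-12·(0.152)²) = 9.26×10^5 N/C.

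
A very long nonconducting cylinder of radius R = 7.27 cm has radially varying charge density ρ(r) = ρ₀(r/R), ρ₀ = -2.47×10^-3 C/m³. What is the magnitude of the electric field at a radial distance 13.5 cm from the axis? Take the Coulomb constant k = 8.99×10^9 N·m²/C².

By cylindrical symmetry E is radial; use a coaxial Gaussian cylinder of radius 13.5 cm and length L (r > R, full charge per length enclosed).
λ_enc = 2π ∫₀^R ρ₀(r'/R)^1 r' dr' = 2πρ₀R²/3 = -2.734e-5 C/m.
Since E is radial and uniform over the curved surface, Φ = E·2πrL = Q_enc/ε₀ = λ_enc L/ε₀.
E = 2k|λ_enc|/r = 2(8.99×10^9)(2.734×10^-5)/(0.135) = 3.64e6 N/C.

E = 3.64×10^6 N/C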